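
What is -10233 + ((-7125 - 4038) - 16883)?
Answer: -38279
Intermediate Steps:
-10233 + ((-7125 - 4038) - 16883) = -10233 + (-11163 - 16883) = -10233 - 28046 = -38279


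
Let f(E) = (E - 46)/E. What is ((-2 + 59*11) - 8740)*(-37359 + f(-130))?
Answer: 19651802971/65 ≈ 3.0234e+8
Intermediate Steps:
f(E) = (-46 + E)/E
((-2 + 59*11) - 8740)*(-37359 + f(-130)) = ((-2 + 59*11) - 8740)*(-37359 + (-46 - 130)/(-130)) = ((-2 + 649) - 8740)*(-37359 - 1/130*(-176)) = (647 - 8740)*(-37359 + 88/65) = -8093*(-2428247/65) = 19651802971/65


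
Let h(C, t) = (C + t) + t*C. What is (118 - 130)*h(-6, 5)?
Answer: 372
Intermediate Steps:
h(C, t) = C + t + C*t (h(C, t) = (C + t) + C*t = C + t + C*t)
(118 - 130)*h(-6, 5) = (118 - 130)*(-6 + 5 - 6*5) = -12*(-6 + 5 - 30) = -12*(-31) = 372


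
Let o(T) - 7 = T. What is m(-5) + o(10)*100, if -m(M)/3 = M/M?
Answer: 1697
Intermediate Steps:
o(T) = 7 + T
m(M) = -3 (m(M) = -3*M/M = -3*1 = -3)
m(-5) + o(10)*100 = -3 + (7 + 10)*100 = -3 + 17*100 = -3 + 1700 = 1697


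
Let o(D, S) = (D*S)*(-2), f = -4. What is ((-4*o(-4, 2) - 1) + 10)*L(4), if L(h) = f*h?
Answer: 880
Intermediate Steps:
L(h) = -4*h
o(D, S) = -2*D*S
((-4*o(-4, 2) - 1) + 10)*L(4) = ((-(-8)*(-4)*2 - 1) + 10)*(-4*4) = ((-4*16 - 1) + 10)*(-16) = ((-64 - 1) + 10)*(-16) = (-65 + 10)*(-16) = -55*(-16) = 880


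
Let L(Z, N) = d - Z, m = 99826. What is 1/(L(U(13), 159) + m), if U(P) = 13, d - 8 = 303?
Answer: 1/100124 ≈ 9.9876e-6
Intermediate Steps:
d = 311 (d = 8 + 303 = 311)
L(Z, N) = 311 - Z
1/(L(U(13), 159) + m) = 1/((311 - 1*13) + 99826) = 1/((311 - 13) + 99826) = 1/(298 + 99826) = 1/100124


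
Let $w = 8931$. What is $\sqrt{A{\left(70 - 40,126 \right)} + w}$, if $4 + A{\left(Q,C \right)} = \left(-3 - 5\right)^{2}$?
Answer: $9 \sqrt{111} \approx 94.821$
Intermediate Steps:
$A{\left(Q,C \right)} = 60$ ($A{\left(Q,C \right)} = -4 + \left(-3 - 5\right)^{2} = -4 + \left(-8\right)^{2} = -4 + 64 = 60$)
$\sqrt{A{\left(70 - 40,126 \right)} + w} = \sqrt{60 + 8931} = \sqrt{8991} = 9 \sqrt{111}$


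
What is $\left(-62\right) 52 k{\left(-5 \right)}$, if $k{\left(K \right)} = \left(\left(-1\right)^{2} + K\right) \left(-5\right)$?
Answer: $-64480$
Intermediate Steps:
$k{\left(K \right)} = -5 - 5 K$ ($k{\left(K \right)} = \left(1 + K\right) \left(-5\right) = -5 - 5 K$)
$\left(-62\right) 52 k{\left(-5 \right)} = \left(-62\right) 52 \left(-5 - -25\right) = - 3224 \left(-5 + 25\right) = \left(-3224\right) 20 = -64480$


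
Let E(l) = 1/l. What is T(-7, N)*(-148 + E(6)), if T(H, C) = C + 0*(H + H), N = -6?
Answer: 887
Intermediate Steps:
T(H, C) = C (T(H, C) = C + 0*(2*H) = C + 0 = C)
T(-7, N)*(-148 + E(6)) = -6*(-148 + 1/6) = -6*(-148 + ⅙) = -6*(-887/6) = 887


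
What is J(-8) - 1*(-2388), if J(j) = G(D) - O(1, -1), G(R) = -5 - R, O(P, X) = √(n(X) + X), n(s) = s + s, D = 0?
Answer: 2383 - I*√3 ≈ 2383.0 - 1.732*I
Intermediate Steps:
n(s) = 2*s
O(P, X) = √3*√X (O(P, X) = √(2*X + X) = √(3*X) = √3*√X)
J(j) = -5 - I*√3 (J(j) = (-5 - 1*0) - √3*√(-1) = (-5 + 0) - √3*I = -5 - I*√3)
J(-8) - 1*(-2388) = (-5 - I*√3) - 1*(-2388) = (-5 - I*√3) + 2388 = 2383 - I*√3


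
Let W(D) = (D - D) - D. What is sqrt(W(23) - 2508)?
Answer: I*sqrt(2531) ≈ 50.309*I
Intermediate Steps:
W(D) = -D (W(D) = 0 - D = -D)
sqrt(W(23) - 2508) = sqrt(-1*23 - 2508) = sqrt(-23 - 2508) = sqrt(-2531) = I*sqrt(2531)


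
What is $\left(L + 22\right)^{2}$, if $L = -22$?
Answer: $0$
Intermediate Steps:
$\left(L + 22\right)^{2} = \left(-22 + 22\right)^{2} = 0^{2} = 0$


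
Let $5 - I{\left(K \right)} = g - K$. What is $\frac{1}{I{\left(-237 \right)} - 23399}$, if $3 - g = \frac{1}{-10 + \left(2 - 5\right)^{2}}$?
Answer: $- \frac{1}{23635} \approx -4.231 \cdot 10^{-5}$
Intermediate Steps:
$g = 4$ ($g = 3 - \frac{1}{-10 + \left(2 - 5\right)^{2}} = 3 - \frac{1}{-10 + \left(-3\right)^{2}} = 3 - \frac{1}{-10 + 9} = 3 - \frac{1}{-1} = 3 - -1 = 3 + 1 = 4$)
$I{\left(K \right)} = 1 + K$ ($I{\left(K \right)} = 5 - \left(4 - K\right) = 5 + \left(-4 + K\right) = 1 + K$)
$\frac{1}{I{\left(-237 \right)} - 23399} = \frac{1}{\left(1 - 237\right) - 23399} = \frac{1}{-236 - 23399} = \frac{1}{-23635} = - \frac{1}{23635}$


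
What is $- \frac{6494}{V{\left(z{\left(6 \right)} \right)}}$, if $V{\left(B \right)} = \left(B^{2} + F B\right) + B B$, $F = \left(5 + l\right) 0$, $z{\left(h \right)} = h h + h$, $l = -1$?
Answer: $- \frac{3247}{1764} \approx -1.8407$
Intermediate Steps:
$z{\left(h \right)} = h + h^{2}$ ($z{\left(h \right)} = h^{2} + h = h + h^{2}$)
$F = 0$ ($F = \left(5 - 1\right) 0 = 4 \cdot 0 = 0$)
$V{\left(B \right)} = 2 B^{2}$ ($V{\left(B \right)} = \left(B^{2} + 0 B\right) + B B = \left(B^{2} + 0\right) + B^{2} = B^{2} + B^{2} = 2 B^{2}$)
$- \frac{6494}{V{\left(z{\left(6 \right)} \right)}} = - \frac{6494}{2 \left(6 \left(1 + 6\right)\right)^{2}} = - \frac{6494}{2 \left(6 \cdot 7\right)^{2}} = - \frac{6494}{2 \cdot 42^{2}} = - \frac{6494}{2 \cdot 1764} = - \frac{6494}{3528} = \left(-6494\right) \frac{1}{3528} = - \frac{3247}{1764}$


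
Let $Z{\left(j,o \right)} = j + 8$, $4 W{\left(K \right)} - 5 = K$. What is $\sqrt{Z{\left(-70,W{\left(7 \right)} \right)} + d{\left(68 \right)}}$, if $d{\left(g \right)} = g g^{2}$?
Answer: $3 \sqrt{34930} \approx 560.69$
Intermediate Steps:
$W{\left(K \right)} = \frac{5}{4} + \frac{K}{4}$
$Z{\left(j,o \right)} = 8 + j$
$d{\left(g \right)} = g^{3}$
$\sqrt{Z{\left(-70,W{\left(7 \right)} \right)} + d{\left(68 \right)}} = \sqrt{\left(8 - 70\right) + 68^{3}} = \sqrt{-62 + 314432} = \sqrt{314370} = 3 \sqrt{34930}$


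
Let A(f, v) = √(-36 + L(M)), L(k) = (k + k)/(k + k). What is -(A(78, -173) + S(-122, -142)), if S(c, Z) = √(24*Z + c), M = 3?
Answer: I*(-√35 - √3530) ≈ -65.33*I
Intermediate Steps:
S(c, Z) = √(c + 24*Z)
L(k) = 1 (L(k) = (2*k)/((2*k)) = (2*k)*(1/(2*k)) = 1)
A(f, v) = I*√35 (A(f, v) = √(-36 + 1) = √(-35) = I*√35)
-(A(78, -173) + S(-122, -142)) = -(I*√35 + √(-122 + 24*(-142))) = -(I*√35 + √(-122 - 3408)) = -(I*√35 + √(-3530)) = -(I*√35 + I*√3530) = -I*√35 - I*√3530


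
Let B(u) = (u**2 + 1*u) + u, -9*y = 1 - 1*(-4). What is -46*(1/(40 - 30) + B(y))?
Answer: 13087/405 ≈ 32.314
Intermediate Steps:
y = -5/9 (y = -(1 - 1*(-4))/9 = -(1 + 4)/9 = -1/9*5 = -5/9 ≈ -0.55556)
B(u) = u**2 + 2*u (B(u) = (u**2 + u) + u = (u + u**2) + u = u**2 + 2*u)
-46*(1/(40 - 30) + B(y)) = -46*(1/(40 - 30) - 5*(2 - 5/9)/9) = -46*(1/10 - 5/9*13/9) = -46*(1/10 - 65/81) = -46*(-569/810) = 13087/405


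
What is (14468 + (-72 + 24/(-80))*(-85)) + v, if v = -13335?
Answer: 14557/2 ≈ 7278.5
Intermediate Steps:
(14468 + (-72 + 24/(-80))*(-85)) + v = (14468 + (-72 + 24/(-80))*(-85)) - 13335 = (14468 + (-72 + 24*(-1/80))*(-85)) - 13335 = (14468 + (-72 - 3/10)*(-85)) - 13335 = (14468 - 723/10*(-85)) - 13335 = (14468 + 12291/2) - 13335 = 41227/2 - 13335 = 14557/2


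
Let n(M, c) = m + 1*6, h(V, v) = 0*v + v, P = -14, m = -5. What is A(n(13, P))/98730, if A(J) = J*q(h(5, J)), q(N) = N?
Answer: 1/98730 ≈ 1.0129e-5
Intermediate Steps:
h(V, v) = v (h(V, v) = 0 + v = v)
n(M, c) = 1 (n(M, c) = -5 + 1*6 = -5 + 6 = 1)
A(J) = J² (A(J) = J*J = J²)
A(n(13, P))/98730 = 1²/98730 = 1*(1/98730) = 1/98730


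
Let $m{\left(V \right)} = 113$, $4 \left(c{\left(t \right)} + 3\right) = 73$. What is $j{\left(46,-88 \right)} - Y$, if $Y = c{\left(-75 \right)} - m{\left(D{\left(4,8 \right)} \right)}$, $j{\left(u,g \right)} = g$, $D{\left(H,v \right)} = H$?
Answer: $\frac{39}{4} \approx 9.75$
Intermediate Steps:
$c{\left(t \right)} = \frac{61}{4}$ ($c{\left(t \right)} = -3 + \frac{1}{4} \cdot 73 = -3 + \frac{73}{4} = \frac{61}{4}$)
$Y = - \frac{391}{4}$ ($Y = \frac{61}{4} - 113 = - \frac{391}{4} \approx -97.75$)
$j{\left(46,-88 \right)} - Y = -88 - - \frac{391}{4} = -88 + \frac{391}{4} = \frac{39}{4}$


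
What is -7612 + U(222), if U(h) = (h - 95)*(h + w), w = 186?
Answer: 44204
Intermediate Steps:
U(h) = (-95 + h)*(186 + h) (U(h) = (h - 95)*(h + 186) = (-95 + h)*(186 + h))
-7612 + U(222) = -7612 + (-17670 + 222² + 91*222) = -7612 + (-17670 + 49284 + 20202) = -7612 + 51816 = 44204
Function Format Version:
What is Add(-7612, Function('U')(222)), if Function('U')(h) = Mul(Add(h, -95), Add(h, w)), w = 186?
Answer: 44204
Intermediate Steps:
Function('U')(h) = Mul(Add(-95, h), Add(186, h)) (Function('U')(h) = Mul(Add(h, -95), Add(h, 186)) = Mul(Add(-95, h), Add(186, h)))
Add(-7612, Function('U')(222)) = Add(-7612, Add(-17670, Pow(222, 2), Mul(91, 222))) = Add(-7612, Add(-17670, 49284, 20202)) = Add(-7612, 51816) = 44204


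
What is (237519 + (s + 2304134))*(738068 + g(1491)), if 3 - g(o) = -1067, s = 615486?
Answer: 2333561406182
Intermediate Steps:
g(o) = 1070 (g(o) = 3 - 1*(-1067) = 3 + 1067 = 1070)
(237519 + (s + 2304134))*(738068 + g(1491)) = (237519 + (615486 + 2304134))*(738068 + 1070) = (237519 + 2919620)*739138 = 3157139*739138 = 2333561406182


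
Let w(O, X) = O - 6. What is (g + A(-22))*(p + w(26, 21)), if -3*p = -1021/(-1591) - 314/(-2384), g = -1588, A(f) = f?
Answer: -90418808305/2844708 ≈ -31785.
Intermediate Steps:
w(O, X) = -6 + O
p = -1466819/5689416 (p = -(-1021/(-1591) - 314/(-2384))/3 = -(-1021*(-1/1591) - 314*(-1/2384))/3 = -(1021/1591 + 157/1192)/3 = -⅓*1466819/1896472 = -1466819/5689416 ≈ -0.25782)
(g + A(-22))*(p + w(26, 21)) = (-1588 - 22)*(-1466819/5689416 + (-6 + 26)) = -1610*(-1466819/5689416 + 20) = -1610*112321501/5689416 = -90418808305/2844708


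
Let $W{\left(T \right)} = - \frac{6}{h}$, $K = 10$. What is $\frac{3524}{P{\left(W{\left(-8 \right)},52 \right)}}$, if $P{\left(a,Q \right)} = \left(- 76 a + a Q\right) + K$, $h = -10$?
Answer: $- \frac{8810}{11} \approx -800.91$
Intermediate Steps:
$W{\left(T \right)} = \frac{3}{5}$ ($W{\left(T \right)} = - \frac{6}{-10} = \left(-6\right) \left(- \frac{1}{10}\right) = \frac{3}{5}$)
$P{\left(a,Q \right)} = 10 - 76 a + Q a$ ($P{\left(a,Q \right)} = \left(- 76 a + a Q\right) + 10 = \left(- 76 a + Q a\right) + 10 = 10 - 76 a + Q a$)
$\frac{3524}{P{\left(W{\left(-8 \right)},52 \right)}} = \frac{3524}{10 - \frac{228}{5} + 52 \cdot \frac{3}{5}} = \frac{3524}{10 - \frac{228}{5} + \frac{156}{5}} = \frac{3524}{- \frac{22}{5}} = 3524 \left(- \frac{5}{22}\right) = - \frac{8810}{11}$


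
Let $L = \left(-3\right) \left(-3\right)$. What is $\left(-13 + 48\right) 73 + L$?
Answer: $2564$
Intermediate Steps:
$L = 9$
$\left(-13 + 48\right) 73 + L = \left(-13 + 48\right) 73 + 9 = 35 \cdot 73 + 9 = 2555 + 9 = 2564$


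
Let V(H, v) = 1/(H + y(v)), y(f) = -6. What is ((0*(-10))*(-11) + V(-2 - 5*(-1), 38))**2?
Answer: 1/9 ≈ 0.11111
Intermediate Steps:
V(H, v) = 1/(-6 + H) (V(H, v) = 1/(H - 6) = 1/(-6 + H))
((0*(-10))*(-11) + V(-2 - 5*(-1), 38))**2 = ((0*(-10))*(-11) + 1/(-6 + (-2 - 5*(-1))))**2 = (0*(-11) + 1/(-6 + (-2 + 5)))**2 = (0 + 1/(-6 + 3))**2 = (0 + 1/(-3))**2 = (0 - 1/3)**2 = (-1/3)**2 = 1/9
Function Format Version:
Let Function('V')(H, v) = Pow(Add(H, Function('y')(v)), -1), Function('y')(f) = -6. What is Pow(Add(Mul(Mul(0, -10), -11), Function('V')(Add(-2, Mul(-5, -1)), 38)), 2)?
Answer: Rational(1, 9) ≈ 0.11111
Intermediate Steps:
Function('V')(H, v) = Pow(Add(-6, H), -1) (Function('V')(H, v) = Pow(Add(H, -6), -1) = Pow(Add(-6, H), -1))
Pow(Add(Mul(Mul(0, -10), -11), Function('V')(Add(-2, Mul(-5, -1)), 38)), 2) = Pow(Add(Mul(Mul(0, -10), -11), Pow(Add(-6, Add(-2, Mul(-5, -1))), -1)), 2) = Pow(Add(Mul(0, -11), Pow(Add(-6, Add(-2, 5)), -1)), 2) = Pow(Add(0, Pow(Add(-6, 3), -1)), 2) = Pow(Add(0, Pow(-3, -1)), 2) = Pow(Add(0, Rational(-1, 3)), 2) = Pow(Rational(-1, 3), 2) = Rational(1, 9)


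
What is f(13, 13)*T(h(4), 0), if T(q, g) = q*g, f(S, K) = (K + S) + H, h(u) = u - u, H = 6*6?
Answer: 0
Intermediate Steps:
H = 36
h(u) = 0
f(S, K) = 36 + K + S (f(S, K) = (K + S) + 36 = 36 + K + S)
T(q, g) = g*q
f(13, 13)*T(h(4), 0) = (36 + 13 + 13)*(0*0) = 62*0 = 0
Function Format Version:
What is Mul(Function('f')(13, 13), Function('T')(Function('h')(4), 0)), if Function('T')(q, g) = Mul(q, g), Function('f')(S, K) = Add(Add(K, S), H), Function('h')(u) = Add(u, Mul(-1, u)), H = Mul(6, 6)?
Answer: 0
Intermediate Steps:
H = 36
Function('h')(u) = 0
Function('f')(S, K) = Add(36, K, S) (Function('f')(S, K) = Add(Add(K, S), 36) = Add(36, K, S))
Function('T')(q, g) = Mul(g, q)
Mul(Function('f')(13, 13), Function('T')(Function('h')(4), 0)) = Mul(Add(36, 13, 13), Mul(0, 0)) = Mul(62, 0) = 0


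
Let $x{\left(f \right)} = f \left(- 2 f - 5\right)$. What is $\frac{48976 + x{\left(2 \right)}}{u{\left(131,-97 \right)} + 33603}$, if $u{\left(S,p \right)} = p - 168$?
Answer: $\frac{24479}{16669} \approx 1.4685$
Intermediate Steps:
$x{\left(f \right)} = f \left(-5 - 2 f\right)$
$u{\left(S,p \right)} = -168 + p$
$\frac{48976 + x{\left(2 \right)}}{u{\left(131,-97 \right)} + 33603} = \frac{48976 - 2 \left(5 + 2 \cdot 2\right)}{\left(-168 - 97\right) + 33603} = \frac{48976 - 2 \left(5 + 4\right)}{-265 + 33603} = \frac{48976 - 2 \cdot 9}{33338} = \left(48976 - 18\right) \frac{1}{33338} = 48958 \cdot \frac{1}{33338} = \frac{24479}{16669}$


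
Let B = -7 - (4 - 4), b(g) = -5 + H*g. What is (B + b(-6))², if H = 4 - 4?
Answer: 144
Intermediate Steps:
H = 0
b(g) = -5 (b(g) = -5 + 0*g = -5 + 0 = -5)
B = -7 (B = -7 - 1*0 = -7 + 0 = -7)
(B + b(-6))² = (-7 - 5)² = (-12)² = 144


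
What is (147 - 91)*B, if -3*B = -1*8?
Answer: 448/3 ≈ 149.33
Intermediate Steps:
B = 8/3 (B = -(-1)*8/3 = -⅓*(-8) = 8/3 ≈ 2.6667)
(147 - 91)*B = (147 - 91)*(8/3) = 56*(8/3) = 448/3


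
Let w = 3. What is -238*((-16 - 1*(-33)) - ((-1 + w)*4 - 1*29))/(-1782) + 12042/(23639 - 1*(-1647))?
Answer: 62536357/11264913 ≈ 5.5514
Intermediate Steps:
-238*((-16 - 1*(-33)) - ((-1 + w)*4 - 1*29))/(-1782) + 12042/(23639 - 1*(-1647)) = -238*((-16 - 1*(-33)) - ((-1 + 3)*4 - 1*29))/(-1782) + 12042/(23639 - 1*(-1647)) = -238*((-16 + 33) - (2*4 - 29))*(-1/1782) + 12042/(23639 + 1647) = -238*(17 - (8 - 29))*(-1/1782) + 12042/25286 = -238*(17 - 1*(-21))*(-1/1782) + 12042*(1/25286) = -238*(17 + 21)*(-1/1782) + 6021/12643 = -238*38*(-1/1782) + 6021/12643 = -9044*(-1/1782) + 6021/12643 = 4522/891 + 6021/12643 = 62536357/11264913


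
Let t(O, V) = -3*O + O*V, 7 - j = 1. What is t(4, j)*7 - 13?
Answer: 71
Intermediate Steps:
j = 6 (j = 7 - 1*1 = 7 - 1 = 6)
t(4, j)*7 - 13 = (4*(-3 + 6))*7 - 13 = (4*3)*7 - 13 = 12*7 - 13 = 84 - 13 = 71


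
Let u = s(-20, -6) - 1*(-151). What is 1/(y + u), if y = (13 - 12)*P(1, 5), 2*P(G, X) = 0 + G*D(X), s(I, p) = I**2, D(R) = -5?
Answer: 2/1097 ≈ 0.0018232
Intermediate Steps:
P(G, X) = -5*G/2 (P(G, X) = (0 + G*(-5))/2 = (0 - 5*G)/2 = (-5*G)/2 = -5*G/2)
y = -5/2 (y = (13 - 12)*(-5/2*1) = 1*(-5/2) = -5/2 ≈ -2.5000)
u = 551 (u = (-20)**2 - 1*(-151) = 400 + 151 = 551)
1/(y + u) = 1/(-5/2 + 551) = 1/(1097/2) = 2/1097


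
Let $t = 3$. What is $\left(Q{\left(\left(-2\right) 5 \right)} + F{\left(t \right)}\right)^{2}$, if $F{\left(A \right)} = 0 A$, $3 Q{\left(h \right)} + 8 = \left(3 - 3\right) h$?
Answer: $\frac{64}{9} \approx 7.1111$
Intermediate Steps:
$Q{\left(h \right)} = - \frac{8}{3}$ ($Q{\left(h \right)} = - \frac{8}{3} + \frac{\left(3 - 3\right) h}{3} = - \frac{8}{3} + \frac{0 h}{3} = - \frac{8}{3} + \frac{1}{3} \cdot 0 = - \frac{8}{3} + 0 = - \frac{8}{3}$)
$F{\left(A \right)} = 0$
$\left(Q{\left(\left(-2\right) 5 \right)} + F{\left(t \right)}\right)^{2} = \left(- \frac{8}{3} + 0\right)^{2} = \left(- \frac{8}{3}\right)^{2} = \frac{64}{9}$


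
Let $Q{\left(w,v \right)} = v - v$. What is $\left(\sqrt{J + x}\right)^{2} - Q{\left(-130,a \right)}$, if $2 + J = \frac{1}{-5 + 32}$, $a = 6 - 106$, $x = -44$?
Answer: $- \frac{1241}{27} \approx -45.963$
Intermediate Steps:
$a = -100$
$Q{\left(w,v \right)} = 0$
$J = - \frac{53}{27}$ ($J = -2 + \frac{1}{-5 + 32} = -2 + \frac{1}{27} = - \frac{53}{27} \approx -1.963$)
$\left(\sqrt{J + x}\right)^{2} - Q{\left(-130,a \right)} = \left(\sqrt{- \frac{53}{27} - 44}\right)^{2} - 0 = \left(\sqrt{- \frac{1241}{27}}\right)^{2} + 0 = \left(\frac{i \sqrt{3723}}{9}\right)^{2} + 0 = - \frac{1241}{27} + 0 = - \frac{1241}{27}$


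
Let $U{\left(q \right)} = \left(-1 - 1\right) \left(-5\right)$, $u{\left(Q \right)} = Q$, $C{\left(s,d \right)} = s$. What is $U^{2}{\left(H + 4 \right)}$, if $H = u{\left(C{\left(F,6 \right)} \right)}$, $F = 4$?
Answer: $100$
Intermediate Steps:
$H = 4$
$U{\left(q \right)} = 10$ ($U{\left(q \right)} = \left(-2\right) \left(-5\right) = 10$)
$U^{2}{\left(H + 4 \right)} = 10^{2} = 100$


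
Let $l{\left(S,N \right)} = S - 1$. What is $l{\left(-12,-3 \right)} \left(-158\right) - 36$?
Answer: $2018$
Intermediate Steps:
$l{\left(S,N \right)} = -1 + S$ ($l{\left(S,N \right)} = S - 1 = -1 + S$)
$l{\left(-12,-3 \right)} \left(-158\right) - 36 = \left(-1 - 12\right) \left(-158\right) - 36 = \left(-13\right) \left(-158\right) - 36 = 2054 - 36 = 2018$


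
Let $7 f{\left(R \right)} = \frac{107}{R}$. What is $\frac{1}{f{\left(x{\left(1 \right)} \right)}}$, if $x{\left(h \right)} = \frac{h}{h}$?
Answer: $\frac{7}{107} \approx 0.065421$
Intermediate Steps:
$x{\left(h \right)} = 1$
$f{\left(R \right)} = \frac{107}{7 R}$ ($f{\left(R \right)} = \frac{107 \frac{1}{R}}{7} = \frac{107}{7 R}$)
$\frac{1}{f{\left(x{\left(1 \right)} \right)}} = \frac{1}{\frac{107}{7} \cdot 1^{-1}} = \frac{1}{\frac{107}{7} \cdot 1} = \frac{1}{\frac{107}{7}} = \frac{7}{107}$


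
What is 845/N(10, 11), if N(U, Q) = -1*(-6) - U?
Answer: -845/4 ≈ -211.25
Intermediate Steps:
N(U, Q) = 6 - U
845/N(10, 11) = 845/(6 - 1*10) = 845/(6 - 10) = 845/(-4) = 845*(-1/4) = -845/4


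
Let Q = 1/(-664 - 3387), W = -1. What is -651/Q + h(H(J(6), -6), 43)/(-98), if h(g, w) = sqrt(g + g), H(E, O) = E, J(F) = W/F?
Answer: 2637201 - I*sqrt(3)/294 ≈ 2.6372e+6 - 0.0058913*I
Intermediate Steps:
J(F) = -1/F
Q = -1/4051 (Q = 1/(-4051) = -1/4051 ≈ -0.00024685)
h(g, w) = sqrt(2)*sqrt(g) (h(g, w) = sqrt(2*g) = sqrt(2)*sqrt(g))
-651/Q + h(H(J(6), -6), 43)/(-98) = -651/(-1/4051) + (sqrt(2)*sqrt(-1/6))/(-98) = -651*(-4051) + (sqrt(2)*sqrt(-1*1/6))*(-1/98) = 2637201 + (sqrt(2)*sqrt(-1/6))*(-1/98) = 2637201 + (sqrt(2)*(I*sqrt(6)/6))*(-1/98) = 2637201 + (I*sqrt(3)/3)*(-1/98) = 2637201 - I*sqrt(3)/294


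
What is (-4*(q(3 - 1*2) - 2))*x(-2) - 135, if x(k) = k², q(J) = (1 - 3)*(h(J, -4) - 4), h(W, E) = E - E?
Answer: -231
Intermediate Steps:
h(W, E) = 0
q(J) = 8 (q(J) = (1 - 3)*(0 - 4) = -2*(-4) = 8)
(-4*(q(3 - 1*2) - 2))*x(-2) - 135 = -4*(8 - 2)*(-2)² - 135 = -4*6*4 - 135 = -24*4 - 135 = -96 - 135 = -231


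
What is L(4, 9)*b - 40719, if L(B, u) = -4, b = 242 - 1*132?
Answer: -41159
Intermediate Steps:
b = 110 (b = 242 - 132 = 110)
L(4, 9)*b - 40719 = -4*110 - 40719 = -440 - 40719 = -41159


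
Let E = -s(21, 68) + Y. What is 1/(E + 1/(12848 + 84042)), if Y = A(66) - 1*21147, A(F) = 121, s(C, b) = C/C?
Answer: -96890/2037306029 ≈ -4.7558e-5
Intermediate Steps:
s(C, b) = 1
Y = -21026 (Y = 121 - 1*21147 = 121 - 21147 = -21026)
E = -21027 (E = -1*1 - 21026 = -1 - 21026 = -21027)
1/(E + 1/(12848 + 84042)) = 1/(-21027 + 1/(12848 + 84042)) = 1/(-21027 + 1/96890) = 1/(-2037306029/96890) = -96890/2037306029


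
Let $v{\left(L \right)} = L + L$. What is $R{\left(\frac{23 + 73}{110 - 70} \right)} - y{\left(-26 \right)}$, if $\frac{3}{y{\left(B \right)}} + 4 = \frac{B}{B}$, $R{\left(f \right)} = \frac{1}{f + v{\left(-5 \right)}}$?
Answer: $\frac{33}{38} \approx 0.86842$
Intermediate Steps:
$v{\left(L \right)} = 2 L$
$R{\left(f \right)} = \frac{1}{-10 + f}$ ($R{\left(f \right)} = \frac{1}{f + 2 \left(-5\right)} = \frac{1}{f - 10} = \frac{1}{-10 + f}$)
$y{\left(B \right)} = -1$ ($y{\left(B \right)} = \frac{3}{-4 + \frac{B}{B}} = \frac{3}{-4 + 1} = \frac{3}{-3} = 3 \left(- \frac{1}{3}\right) = -1$)
$R{\left(\frac{23 + 73}{110 - 70} \right)} - y{\left(-26 \right)} = \frac{1}{-10 + \frac{23 + 73}{110 - 70}} - -1 = \frac{1}{-10 + \frac{96}{40}} + 1 = \frac{1}{-10 + 96 \cdot \frac{1}{40}} + 1 = \frac{1}{-10 + \frac{12}{5}} + 1 = \frac{1}{- \frac{38}{5}} + 1 = - \frac{5}{38} + 1 = \frac{33}{38}$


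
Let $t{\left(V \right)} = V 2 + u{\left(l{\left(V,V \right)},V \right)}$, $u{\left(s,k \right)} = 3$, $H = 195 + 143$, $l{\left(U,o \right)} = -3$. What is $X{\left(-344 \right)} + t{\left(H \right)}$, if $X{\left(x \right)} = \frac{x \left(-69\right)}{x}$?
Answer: $610$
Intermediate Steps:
$H = 338$
$t{\left(V \right)} = 3 + 2 V$ ($t{\left(V \right)} = V 2 + 3 = 2 V + 3 = 3 + 2 V$)
$X{\left(x \right)} = -69$ ($X{\left(x \right)} = \frac{\left(-69\right) x}{x} = -69$)
$X{\left(-344 \right)} + t{\left(H \right)} = -69 + \left(3 + 2 \cdot 338\right) = -69 + \left(3 + 676\right) = -69 + 679 = 610$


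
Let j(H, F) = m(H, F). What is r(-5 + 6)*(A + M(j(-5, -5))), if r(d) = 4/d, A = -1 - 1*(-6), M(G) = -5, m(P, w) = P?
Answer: 0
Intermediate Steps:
j(H, F) = H
A = 5 (A = -1 + 6 = 5)
r(-5 + 6)*(A + M(j(-5, -5))) = (4/(-5 + 6))*(5 - 5) = (4/1)*0 = (4*1)*0 = 4*0 = 0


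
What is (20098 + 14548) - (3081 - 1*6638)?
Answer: 38203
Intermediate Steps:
(20098 + 14548) - (3081 - 1*6638) = 34646 - (3081 - 6638) = 34646 - 1*(-3557) = 34646 + 3557 = 38203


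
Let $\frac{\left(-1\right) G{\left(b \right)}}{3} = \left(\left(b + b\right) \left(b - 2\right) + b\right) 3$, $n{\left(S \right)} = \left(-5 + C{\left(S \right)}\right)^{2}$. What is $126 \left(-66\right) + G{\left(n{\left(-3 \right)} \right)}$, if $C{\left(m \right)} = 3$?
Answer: $-8496$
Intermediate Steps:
$n{\left(S \right)} = 4$ ($n{\left(S \right)} = \left(-5 + 3\right)^{2} = \left(-2\right)^{2} = 4$)
$G{\left(b \right)} = - 9 b - 18 b \left(-2 + b\right)$ ($G{\left(b \right)} = - 3 \left(\left(b + b\right) \left(b - 2\right) + b\right) 3 = - 3 \left(2 b \left(-2 + b\right) + b\right) 3 = - 3 \left(b + 2 b \left(-2 + b\right)\right) 3 = - 3 \left(3 b + 6 b \left(-2 + b\right)\right) = - 9 b - 18 b \left(-2 + b\right)$)
$126 \left(-66\right) + G{\left(n{\left(-3 \right)} \right)} = 126 \left(-66\right) + 9 \cdot 4 \left(3 - 8\right) = -8316 + 9 \cdot 4 \left(3 - 8\right) = -8316 + 9 \cdot 4 \left(-5\right) = -8316 - 180 = -8496$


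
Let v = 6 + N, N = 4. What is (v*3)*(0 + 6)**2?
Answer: 1080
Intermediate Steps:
v = 10 (v = 6 + 4 = 10)
(v*3)*(0 + 6)**2 = (10*3)*(0 + 6)**2 = 30*6**2 = 30*36 = 1080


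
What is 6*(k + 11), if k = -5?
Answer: 36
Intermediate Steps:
6*(k + 11) = 6*(-5 + 11) = 6*6 = 36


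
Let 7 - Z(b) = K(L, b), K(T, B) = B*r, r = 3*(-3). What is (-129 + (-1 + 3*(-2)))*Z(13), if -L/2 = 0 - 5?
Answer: -16864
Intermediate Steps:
r = -9
L = 10 (L = -2*(0 - 5) = -2*(-5) = 10)
K(T, B) = -9*B (K(T, B) = B*(-9) = -9*B)
Z(b) = 7 + 9*b (Z(b) = 7 - (-9)*b = 7 + 9*b)
(-129 + (-1 + 3*(-2)))*Z(13) = (-129 + (-1 + 3*(-2)))*(7 + 9*13) = (-129 + (-1 - 6))*(7 + 117) = (-129 - 7)*124 = -136*124 = -16864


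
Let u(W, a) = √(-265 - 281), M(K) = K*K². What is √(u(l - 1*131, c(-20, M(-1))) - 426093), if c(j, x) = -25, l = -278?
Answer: √(-426093 + I*√546) ≈ 0.018 + 652.76*I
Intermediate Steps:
M(K) = K³
u(W, a) = I*√546 (u(W, a) = √(-546) = I*√546)
√(u(l - 1*131, c(-20, M(-1))) - 426093) = √(I*√546 - 426093) = √(-426093 + I*√546)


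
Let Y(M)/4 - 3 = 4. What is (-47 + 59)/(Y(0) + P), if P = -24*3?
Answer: -3/11 ≈ -0.27273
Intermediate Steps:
P = -72
Y(M) = 28 (Y(M) = 12 + 4*4 = 12 + 16 = 28)
(-47 + 59)/(Y(0) + P) = (-47 + 59)/(28 - 72) = 12/(-44) = -1/44*12 = -3/11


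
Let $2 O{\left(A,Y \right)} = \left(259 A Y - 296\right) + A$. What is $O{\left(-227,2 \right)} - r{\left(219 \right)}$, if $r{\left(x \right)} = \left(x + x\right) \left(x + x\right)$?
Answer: $- \frac{501797}{2} \approx -2.509 \cdot 10^{5}$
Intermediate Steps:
$O{\left(A,Y \right)} = -148 + \frac{A}{2} + \frac{259 A Y}{2}$ ($O{\left(A,Y \right)} = \frac{\left(259 A Y - 296\right) + A}{2} = \frac{\left(-296 + 259 A Y\right) + A}{2} = \frac{-296 + A + 259 A Y}{2} = -148 + \frac{A}{2} + \frac{259 A Y}{2}$)
$r{\left(x \right)} = 4 x^{2}$ ($r{\left(x \right)} = 2 x 2 x = 4 x^{2}$)
$O{\left(-227,2 \right)} - r{\left(219 \right)} = \left(-148 + \frac{1}{2} \left(-227\right) + \frac{259}{2} \left(-227\right) 2\right) - 4 \cdot 219^{2} = \left(-148 - \frac{227}{2} - 58793\right) - 4 \cdot 47961 = - \frac{118109}{2} - 191844 = - \frac{501797}{2}$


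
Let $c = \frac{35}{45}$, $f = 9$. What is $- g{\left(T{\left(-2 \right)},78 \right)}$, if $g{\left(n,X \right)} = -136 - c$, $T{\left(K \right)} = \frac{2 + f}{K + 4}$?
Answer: $\frac{1231}{9} \approx 136.78$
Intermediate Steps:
$c = \frac{7}{9}$ ($c = 35 \cdot \frac{1}{45} = \frac{7}{9} \approx 0.77778$)
$T{\left(K \right)} = \frac{11}{4 + K}$ ($T{\left(K \right)} = \frac{2 + 9}{K + 4} = \frac{11}{4 + K}$)
$g{\left(n,X \right)} = - \frac{1231}{9}$ ($g{\left(n,X \right)} = -136 - \frac{7}{9} = - \frac{1231}{9}$)
$- g{\left(T{\left(-2 \right)},78 \right)} = \left(-1\right) \left(- \frac{1231}{9}\right) = \frac{1231}{9}$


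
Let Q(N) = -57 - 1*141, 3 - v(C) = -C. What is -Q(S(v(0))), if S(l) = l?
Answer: 198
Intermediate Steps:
v(C) = 3 + C (v(C) = 3 - (-1)*C = 3 + C)
Q(N) = -198 (Q(N) = -57 - 141 = -198)
-Q(S(v(0))) = -1*(-198) = 198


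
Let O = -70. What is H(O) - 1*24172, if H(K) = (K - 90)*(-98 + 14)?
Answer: -10732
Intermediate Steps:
H(K) = 7560 - 84*K (H(K) = (-90 + K)*(-84) = 7560 - 84*K)
H(O) - 1*24172 = (7560 - 84*(-70)) - 1*24172 = (7560 + 5880) - 24172 = 13440 - 24172 = -10732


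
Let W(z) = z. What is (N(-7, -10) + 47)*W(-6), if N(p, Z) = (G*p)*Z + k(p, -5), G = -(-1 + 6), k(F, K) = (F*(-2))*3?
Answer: 1566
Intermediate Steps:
k(F, K) = -6*F (k(F, K) = -2*F*3 = -6*F)
G = -5 (G = -1*5 = -5)
N(p, Z) = -6*p - 5*Z*p (N(p, Z) = (-5*p)*Z - 6*p = -5*Z*p - 6*p = -6*p - 5*Z*p)
(N(-7, -10) + 47)*W(-6) = (-7*(-6 - 5*(-10)) + 47)*(-6) = (-7*(-6 + 50) + 47)*(-6) = (-7*44 + 47)*(-6) = (-308 + 47)*(-6) = -261*(-6) = 1566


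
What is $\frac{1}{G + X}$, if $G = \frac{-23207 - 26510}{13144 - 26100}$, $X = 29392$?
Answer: $\frac{12956}{380852469} \approx 3.4018 \cdot 10^{-5}$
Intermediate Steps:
$G = \frac{49717}{12956}$ ($G = - \frac{49717}{-12956} = \left(-49717\right) \left(- \frac{1}{12956}\right) = \frac{49717}{12956} \approx 3.8374$)
$\frac{1}{G + X} = \frac{1}{\frac{49717}{12956} + 29392} = \frac{1}{\frac{380852469}{12956}} = \frac{12956}{380852469}$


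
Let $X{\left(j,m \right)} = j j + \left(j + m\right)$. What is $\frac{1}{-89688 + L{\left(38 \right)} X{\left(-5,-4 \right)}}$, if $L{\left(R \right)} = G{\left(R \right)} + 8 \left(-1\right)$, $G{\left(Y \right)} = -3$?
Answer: $- \frac{1}{89864} \approx -1.1128 \cdot 10^{-5}$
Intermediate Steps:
$X{\left(j,m \right)} = j + m + j^{2}$ ($X{\left(j,m \right)} = j^{2} + \left(j + m\right) = j + m + j^{2}$)
$L{\left(R \right)} = -11$ ($L{\left(R \right)} = -3 + 8 \left(-1\right) = -3 - 8 = -11$)
$\frac{1}{-89688 + L{\left(38 \right)} X{\left(-5,-4 \right)}} = \frac{1}{-89688 - 11 \left(-5 - 4 + \left(-5\right)^{2}\right)} = \frac{1}{-89688 - 11 \left(-5 - 4 + 25\right)} = \frac{1}{-89688 - 176} = \frac{1}{-89864} = - \frac{1}{89864}$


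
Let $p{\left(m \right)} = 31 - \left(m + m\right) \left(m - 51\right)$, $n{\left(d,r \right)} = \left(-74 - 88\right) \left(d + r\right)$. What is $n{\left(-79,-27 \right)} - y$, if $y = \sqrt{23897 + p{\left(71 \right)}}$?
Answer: $17172 - 4 \sqrt{1318} \approx 17027.0$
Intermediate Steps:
$n{\left(d,r \right)} = - 162 d - 162 r$ ($n{\left(d,r \right)} = - 162 \left(d + r\right) = - 162 d - 162 r$)
$p{\left(m \right)} = 31 - 2 m \left(-51 + m\right)$
$y = 4 \sqrt{1318}$ ($y = \sqrt{23897 + \left(31 - 2 \cdot 71^{2} + 102 \cdot 71\right)} = \sqrt{23897 + \left(31 - 10082 + 7242\right)} = \sqrt{23897 - 2809} = \sqrt{21088} = 4 \sqrt{1318} \approx 145.22$)
$n{\left(-79,-27 \right)} - y = \left(\left(-162\right) \left(-79\right) - -4374\right) - 4 \sqrt{1318} = \left(12798 + 4374\right) - 4 \sqrt{1318} = 17172 - 4 \sqrt{1318}$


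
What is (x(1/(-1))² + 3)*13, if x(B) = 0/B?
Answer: 39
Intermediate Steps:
x(B) = 0
(x(1/(-1))² + 3)*13 = (0² + 3)*13 = (0 + 3)*13 = 3*13 = 39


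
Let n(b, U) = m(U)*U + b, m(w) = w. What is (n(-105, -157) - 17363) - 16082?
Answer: -8901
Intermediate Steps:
n(b, U) = b + U² (n(b, U) = U*U + b = U² + b = b + U²)
(n(-105, -157) - 17363) - 16082 = ((-105 + (-157)²) - 17363) - 16082 = ((-105 + 24649) - 17363) - 16082 = (24544 - 17363) - 16082 = 7181 - 16082 = -8901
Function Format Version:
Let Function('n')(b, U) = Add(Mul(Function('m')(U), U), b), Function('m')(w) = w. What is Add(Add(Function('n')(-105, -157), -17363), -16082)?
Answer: -8901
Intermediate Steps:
Function('n')(b, U) = Add(b, Pow(U, 2)) (Function('n')(b, U) = Add(Mul(U, U), b) = Add(Pow(U, 2), b) = Add(b, Pow(U, 2)))
Add(Add(Function('n')(-105, -157), -17363), -16082) = Add(Add(Add(-105, Pow(-157, 2)), -17363), -16082) = Add(Add(Add(-105, 24649), -17363), -16082) = Add(Add(24544, -17363), -16082) = Add(7181, -16082) = -8901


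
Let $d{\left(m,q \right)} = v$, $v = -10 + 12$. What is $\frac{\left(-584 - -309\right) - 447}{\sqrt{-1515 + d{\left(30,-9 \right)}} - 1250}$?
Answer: $\frac{902500}{1564013} + \frac{722 i \sqrt{1513}}{1564013} \approx 0.57704 + 0.017956 i$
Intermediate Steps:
$v = 2$
$d{\left(m,q \right)} = 2$
$\frac{\left(-584 - -309\right) - 447}{\sqrt{-1515 + d{\left(30,-9 \right)}} - 1250} = \frac{\left(-584 - -309\right) - 447}{\sqrt{-1515 + 2} - 1250} = \frac{\left(-584 + 309\right) - 447}{\sqrt{-1513} - 1250} = \frac{-275 - 447}{i \sqrt{1513} - 1250} = - \frac{722}{-1250 + i \sqrt{1513}}$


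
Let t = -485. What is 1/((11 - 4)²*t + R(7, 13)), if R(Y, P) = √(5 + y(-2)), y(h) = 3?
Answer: -23765/564775217 - 2*√2/564775217 ≈ -4.2084e-5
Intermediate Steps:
R(Y, P) = 2*√2 (R(Y, P) = √(5 + 3) = √8 = 2*√2)
1/((11 - 4)²*t + R(7, 13)) = 1/((11 - 4)²*(-485) + 2*√2) = 1/(7²*(-485) + 2*√2) = 1/(49*(-485) + 2*√2) = 1/(-23765 + 2*√2)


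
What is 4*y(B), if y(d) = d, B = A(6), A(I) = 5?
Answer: 20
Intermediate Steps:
B = 5
4*y(B) = 4*5 = 20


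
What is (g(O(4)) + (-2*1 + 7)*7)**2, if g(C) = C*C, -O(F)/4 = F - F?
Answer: 1225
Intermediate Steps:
O(F) = 0 (O(F) = -4*(F - F) = -4*0 = 0)
g(C) = C**2
(g(O(4)) + (-2*1 + 7)*7)**2 = (0**2 + (-2*1 + 7)*7)**2 = (0 + (-2 + 7)*7)**2 = (0 + 5*7)**2 = (0 + 35)**2 = 35**2 = 1225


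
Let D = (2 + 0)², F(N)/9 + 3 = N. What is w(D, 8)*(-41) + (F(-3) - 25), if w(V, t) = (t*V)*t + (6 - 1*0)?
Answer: -10821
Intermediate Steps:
F(N) = -27 + 9*N
D = 4 (D = 2² = 4)
w(V, t) = 6 + V*t² (w(V, t) = (V*t)*t + (6 + 0) = V*t² + 6 = 6 + V*t²)
w(D, 8)*(-41) + (F(-3) - 25) = (6 + 4*8²)*(-41) + ((-27 + 9*(-3)) - 25) = (6 + 4*64)*(-41) + ((-27 - 27) - 25) = (6 + 256)*(-41) + (-54 - 25) = 262*(-41) - 79 = -10742 - 79 = -10821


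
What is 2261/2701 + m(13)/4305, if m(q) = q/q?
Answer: 9736306/11627805 ≈ 0.83733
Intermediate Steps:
m(q) = 1
2261/2701 + m(13)/4305 = 2261/2701 + 1/4305 = 9736306/11627805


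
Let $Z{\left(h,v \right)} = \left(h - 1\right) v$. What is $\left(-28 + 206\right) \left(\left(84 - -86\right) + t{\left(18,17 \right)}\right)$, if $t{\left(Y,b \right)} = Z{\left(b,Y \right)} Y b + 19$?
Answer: $15720426$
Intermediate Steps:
$Z{\left(h,v \right)} = v \left(-1 + h\right)$ ($Z{\left(h,v \right)} = \left(h - 1\right) v = \left(-1 + h\right) v = v \left(-1 + h\right)$)
$t{\left(Y,b \right)} = 19 + b Y^{2} \left(-1 + b\right)$ ($t{\left(Y,b \right)} = Y \left(-1 + b\right) Y b + 19 = Y^{2} \left(-1 + b\right) b + 19 = b Y^{2} \left(-1 + b\right) + 19 = 19 + b Y^{2} \left(-1 + b\right)$)
$\left(-28 + 206\right) \left(\left(84 - -86\right) + t{\left(18,17 \right)}\right) = \left(-28 + 206\right) \left(\left(84 - -86\right) + \left(19 + 17 \cdot 18^{2} \left(-1 + 17\right)\right)\right) = 178 \left(\left(84 + 86\right) + \left(19 + 17 \cdot 324 \cdot 16\right)\right) = 178 \left(170 + \left(19 + 88128\right)\right) = 178 \left(170 + 88147\right) = 178 \cdot 88317 = 15720426$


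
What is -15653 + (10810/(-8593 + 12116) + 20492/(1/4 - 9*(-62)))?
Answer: -122827031933/7866859 ≈ -15613.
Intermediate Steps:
-15653 + (10810/(-8593 + 12116) + 20492/(1/4 - 9*(-62))) = -15653 + (10810/3523 + 20492/(1/4 + 558)) = -15653 + (10810*(1/3523) + 20492/(2233/4)) = -15653 + (10810/3523 + 20492*(4/2233)) = -15653 + (10810/3523 + 81968/2233) = -15653 + 312911994/7866859 = -122827031933/7866859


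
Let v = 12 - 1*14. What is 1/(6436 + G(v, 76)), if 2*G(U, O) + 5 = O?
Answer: 2/12943 ≈ 0.00015452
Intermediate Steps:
v = -2 (v = 12 - 14 = -2)
G(U, O) = -5/2 + O/2
1/(6436 + G(v, 76)) = 1/(6436 + (-5/2 + (½)*76)) = 1/(6436 + (-5/2 + 38)) = 1/(6436 + 71/2) = 1/(12943/2) = 2/12943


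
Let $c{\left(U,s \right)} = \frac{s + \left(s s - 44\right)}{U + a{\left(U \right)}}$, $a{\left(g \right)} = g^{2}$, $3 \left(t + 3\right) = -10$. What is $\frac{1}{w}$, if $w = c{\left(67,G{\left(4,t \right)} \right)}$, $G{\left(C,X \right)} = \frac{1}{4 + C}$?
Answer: $- \frac{291584}{2807} \approx -103.88$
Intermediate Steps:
$t = - \frac{19}{3}$ ($t = -3 + \frac{1}{3} \left(-10\right) = -3 - \frac{10}{3} = - \frac{19}{3} \approx -6.3333$)
$c{\left(U,s \right)} = \frac{-44 + s + s^{2}}{U + U^{2}}$ ($c{\left(U,s \right)} = \frac{s + \left(s s - 44\right)}{U + U^{2}} = \frac{s + \left(s^{2} - 44\right)}{U + U^{2}} = \frac{s + \left(-44 + s^{2}\right)}{U + U^{2}} = \frac{-44 + s + s^{2}}{U + U^{2}}$)
$w = - \frac{2807}{291584}$ ($w = \frac{-44 + \frac{1}{4 + 4} + \left(\frac{1}{4 + 4}\right)^{2}}{67 \left(1 + 67\right)} = \frac{-44 + \frac{1}{8} + \left(\frac{1}{8}\right)^{2}}{67 \cdot 68} = \frac{1}{67} \cdot \frac{1}{68} \left(-44 + \frac{1}{8} + \left(\frac{1}{8}\right)^{2}\right) = \frac{1}{67} \cdot \frac{1}{68} \left(-44 + \frac{1}{8} + \frac{1}{64}\right) = \frac{1}{67} \cdot \frac{1}{68} \left(- \frac{2807}{64}\right) = - \frac{2807}{291584} \approx -0.0096267$)
$\frac{1}{w} = \frac{1}{- \frac{2807}{291584}} = - \frac{291584}{2807}$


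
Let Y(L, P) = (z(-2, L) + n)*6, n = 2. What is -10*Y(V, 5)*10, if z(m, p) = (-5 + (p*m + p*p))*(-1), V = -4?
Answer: 10200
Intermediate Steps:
z(m, p) = 5 - p² - m*p (z(m, p) = (-5 + (m*p + p²))*(-1) = (-5 + (p² + m*p))*(-1) = (-5 + p² + m*p)*(-1) = 5 - p² - m*p)
Y(L, P) = 42 - 6*L² + 12*L (Y(L, P) = ((5 - L² - 1*(-2)*L) + 2)*6 = ((5 - L² + 2*L) + 2)*6 = (7 - L² + 2*L)*6 = 42 - 6*L² + 12*L)
-10*Y(V, 5)*10 = -10*(42 - 6*(-4)² + 12*(-4))*10 = -10*(42 - 6*16 - 48)*10 = -10*(42 - 96 - 48)*10 = -10*(-102)*10 = 1020*10 = 10200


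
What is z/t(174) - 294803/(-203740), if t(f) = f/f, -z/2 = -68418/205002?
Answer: 700906121/331484980 ≈ 2.1144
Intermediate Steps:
z = 1086/1627 (z = -(-136836)/205002 = -2*(-543/1627) = 1086/1627 ≈ 0.66749)
t(f) = 1
z/t(174) - 294803/(-203740) = (1086/1627)/1 - 294803/(-203740) = (1086/1627)*1 - 294803*(-1/203740) = 1086/1627 + 294803/203740 = 700906121/331484980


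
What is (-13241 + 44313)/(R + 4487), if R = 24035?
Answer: 15536/14261 ≈ 1.0894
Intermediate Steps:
(-13241 + 44313)/(R + 4487) = (-13241 + 44313)/(24035 + 4487) = 31072/28522 = 31072*(1/28522) = 15536/14261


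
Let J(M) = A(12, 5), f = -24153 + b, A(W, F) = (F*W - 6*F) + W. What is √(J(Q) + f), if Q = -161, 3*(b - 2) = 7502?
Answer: 5*I*√7779/3 ≈ 147.0*I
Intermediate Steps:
b = 7508/3 (b = 2 + (⅓)*7502 = 2 + 7502/3 = 7508/3 ≈ 2502.7)
A(W, F) = W - 6*F + F*W (A(W, F) = (-6*F + F*W) + W = W - 6*F + F*W)
f = -64951/3 (f = -24153 + 7508/3 = -64951/3 ≈ -21650.)
J(M) = 42 (J(M) = 12 - 6*5 + 5*12 = 12 - 30 + 60 = 42)
√(J(Q) + f) = √(42 - 64951/3) = √(-64825/3) = 5*I*√7779/3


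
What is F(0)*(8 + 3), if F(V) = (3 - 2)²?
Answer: 11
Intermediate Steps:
F(V) = 1 (F(V) = 1² = 1)
F(0)*(8 + 3) = 1*(8 + 3) = 1*11 = 11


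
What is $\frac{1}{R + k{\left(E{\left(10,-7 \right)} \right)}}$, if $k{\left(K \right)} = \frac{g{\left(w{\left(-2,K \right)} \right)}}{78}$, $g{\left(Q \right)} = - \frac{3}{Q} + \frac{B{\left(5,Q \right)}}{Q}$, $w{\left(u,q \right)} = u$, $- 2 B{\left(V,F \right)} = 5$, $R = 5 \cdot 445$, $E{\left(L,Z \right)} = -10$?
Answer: $\frac{312}{694211} \approx 0.00044943$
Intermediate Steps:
$R = 2225$
$B{\left(V,F \right)} = - \frac{5}{2}$ ($B{\left(V,F \right)} = \left(- \frac{1}{2}\right) 5 = - \frac{5}{2}$)
$g{\left(Q \right)} = - \frac{11}{2 Q}$ ($g{\left(Q \right)} = - \frac{3}{Q} - \frac{5}{2 Q} = - \frac{11}{2 Q}$)
$k{\left(K \right)} = \frac{11}{312}$ ($k{\left(K \right)} = \frac{\left(- \frac{11}{2}\right) \frac{1}{-2}}{78} = \left(- \frac{11}{2}\right) \left(- \frac{1}{2}\right) \frac{1}{78} = \frac{11}{4} \cdot \frac{1}{78} = \frac{11}{312}$)
$\frac{1}{R + k{\left(E{\left(10,-7 \right)} \right)}} = \frac{1}{2225 + \frac{11}{312}} = \frac{1}{\frac{694211}{312}} = \frac{312}{694211}$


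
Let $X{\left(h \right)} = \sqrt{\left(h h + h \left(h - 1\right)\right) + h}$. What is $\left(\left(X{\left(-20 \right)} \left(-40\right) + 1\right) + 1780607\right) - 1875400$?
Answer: $-94792 - 800 \sqrt{2} \approx -95923.0$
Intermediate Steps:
$X{\left(h \right)} = \sqrt{h + h^{2} + h \left(-1 + h\right)}$ ($X{\left(h \right)} = \sqrt{\left(h^{2} + h \left(-1 + h\right)\right) + h} = \sqrt{h + h^{2} + h \left(-1 + h\right)}$)
$\left(\left(X{\left(-20 \right)} \left(-40\right) + 1\right) + 1780607\right) - 1875400 = \left(\left(\sqrt{2} \sqrt{\left(-20\right)^{2}} \left(-40\right) + 1\right) + 1780607\right) - 1875400 = \left(\left(\sqrt{2} \sqrt{400} \left(-40\right) + 1\right) + 1780607\right) - 1875400 = \left(\left(\sqrt{2} \cdot 20 \left(-40\right) + 1\right) + 1780607\right) - 1875400 = \left(\left(20 \sqrt{2} \left(-40\right) + 1\right) + 1780607\right) - 1875400 = \left(\left(- 800 \sqrt{2} + 1\right) + 1780607\right) - 1875400 = \left(\left(1 - 800 \sqrt{2}\right) + 1780607\right) - 1875400 = \left(1780608 - 800 \sqrt{2}\right) - 1875400 = -94792 - 800 \sqrt{2}$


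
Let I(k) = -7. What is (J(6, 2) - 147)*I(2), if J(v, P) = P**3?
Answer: 973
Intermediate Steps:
(J(6, 2) - 147)*I(2) = (2**3 - 147)*(-7) = (8 - 147)*(-7) = -139*(-7) = 973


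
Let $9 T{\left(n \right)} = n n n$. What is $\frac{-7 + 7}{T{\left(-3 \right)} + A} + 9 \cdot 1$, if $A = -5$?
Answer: $9$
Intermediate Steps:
$T{\left(n \right)} = \frac{n^{3}}{9}$ ($T{\left(n \right)} = \frac{n n n}{9} = \frac{n^{2} n}{9} = \frac{n^{3}}{9}$)
$\frac{-7 + 7}{T{\left(-3 \right)} + A} + 9 \cdot 1 = \frac{-7 + 7}{\frac{\left(-3\right)^{3}}{9} - 5} + 9 \cdot 1 = \frac{0}{\frac{1}{9} \left(-27\right) - 5} + 9 = \frac{0}{-3 - 5} + 9 = \frac{0}{-8} + 9 = 0 \left(- \frac{1}{8}\right) + 9 = 0 + 9 = 9$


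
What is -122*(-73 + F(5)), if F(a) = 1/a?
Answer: 44408/5 ≈ 8881.6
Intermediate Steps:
-122*(-73 + F(5)) = -122*(-73 + 1/5) = -122*(-73 + ⅕) = -122*(-364/5) = 44408/5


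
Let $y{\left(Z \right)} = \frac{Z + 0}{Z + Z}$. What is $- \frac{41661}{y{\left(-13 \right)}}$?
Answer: $-83322$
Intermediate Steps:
$y{\left(Z \right)} = \frac{1}{2}$ ($y{\left(Z \right)} = \frac{Z}{2 Z} = Z \frac{1}{2 Z} = \frac{1}{2}$)
$- \frac{41661}{y{\left(-13 \right)}} = - 41661 \frac{1}{\frac{1}{2}} = \left(-41661\right) 2 = -83322$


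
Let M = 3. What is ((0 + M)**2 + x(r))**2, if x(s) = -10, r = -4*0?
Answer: 1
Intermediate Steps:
r = 0
((0 + M)**2 + x(r))**2 = ((0 + 3)**2 - 10)**2 = (3**2 - 10)**2 = (9 - 10)**2 = (-1)**2 = 1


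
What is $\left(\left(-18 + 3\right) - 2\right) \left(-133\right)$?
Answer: $2261$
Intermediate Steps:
$\left(\left(-18 + 3\right) - 2\right) \left(-133\right) = \left(-15 - 2\right) \left(-133\right) = \left(-17\right) \left(-133\right) = 2261$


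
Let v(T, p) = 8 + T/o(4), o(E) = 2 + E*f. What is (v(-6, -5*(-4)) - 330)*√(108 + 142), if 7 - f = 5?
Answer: -1613*√10 ≈ -5100.8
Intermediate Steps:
f = 2 (f = 7 - 1*5 = 7 - 5 = 2)
o(E) = 2 + 2*E (o(E) = 2 + E*2 = 2 + 2*E)
v(T, p) = 8 + T/10 (v(T, p) = 8 + T/(2 + 2*4) = 8 + T/(2 + 8) = 8 + T/10)
(v(-6, -5*(-4)) - 330)*√(108 + 142) = ((8 + (⅒)*(-6)) - 330)*√(108 + 142) = ((8 - ⅗) - 330)*√250 = (37/5 - 330)*(5*√10) = -1613*√10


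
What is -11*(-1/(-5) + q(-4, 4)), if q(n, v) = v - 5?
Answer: 44/5 ≈ 8.8000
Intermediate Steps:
q(n, v) = -5 + v
-11*(-1/(-5) + q(-4, 4)) = -11*(-1/(-5) + (-5 + 4)) = -11*(-1*(-⅕) - 1) = -11*(⅕ - 1) = -11*(-⅘) = 44/5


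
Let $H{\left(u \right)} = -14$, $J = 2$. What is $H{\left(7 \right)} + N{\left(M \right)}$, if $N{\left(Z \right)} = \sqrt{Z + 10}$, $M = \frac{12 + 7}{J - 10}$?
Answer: $-14 + \frac{\sqrt{122}}{4} \approx -11.239$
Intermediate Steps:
$M = - \frac{19}{8}$ ($M = \frac{12 + 7}{2 - 10} = \frac{19}{-8} = 19 \left(- \frac{1}{8}\right) = - \frac{19}{8} \approx -2.375$)
$N{\left(Z \right)} = \sqrt{10 + Z}$
$H{\left(7 \right)} + N{\left(M \right)} = -14 + \sqrt{10 - \frac{19}{8}} = -14 + \sqrt{\frac{61}{8}} = -14 + \frac{\sqrt{122}}{4}$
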